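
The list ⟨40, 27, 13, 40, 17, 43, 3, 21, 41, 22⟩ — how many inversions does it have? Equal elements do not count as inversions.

Element-by-element contributions:
40: 6
27: 5
13: 1
40: 4
17: 1
43: 4
3: 0
21: 0
41: 1
22: 0
Sum: 6 + 5 + 1 + 4 + 1 + 4 + 0 + 0 + 1 + 0 = 22

There are 22 inversions.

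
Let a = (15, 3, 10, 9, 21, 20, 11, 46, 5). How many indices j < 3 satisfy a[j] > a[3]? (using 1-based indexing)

1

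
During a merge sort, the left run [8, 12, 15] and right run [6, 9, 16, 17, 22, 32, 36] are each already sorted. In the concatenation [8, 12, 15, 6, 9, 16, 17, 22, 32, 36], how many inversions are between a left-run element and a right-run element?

Take each right-half value and tally the left-half values above it:
r = 6: 8, 12, 15 → 3
r = 9: 12, 15 → 2
r = 16: none → 0
r = 17: none → 0
r = 22: none → 0
r = 32: none → 0
r = 36: none → 0
Cross-inversions: 3 + 2 + 0 + 0 + 0 + 0 + 0 = 5

Cross-inversions: 5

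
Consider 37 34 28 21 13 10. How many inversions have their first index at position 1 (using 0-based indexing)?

4

The element at index 1 is 34.
Elements after it: 28, 21, 13, 10
Those smaller than 34: 28, 21, 13, 10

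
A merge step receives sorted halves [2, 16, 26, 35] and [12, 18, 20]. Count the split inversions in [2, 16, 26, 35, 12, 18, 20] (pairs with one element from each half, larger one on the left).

7 cross-inversions

For each element r of the right run, count left-run elements greater than r:
r = 12: 16, 26, 35 → 3
r = 18: 26, 35 → 2
r = 20: 26, 35 → 2
Cross-inversions: 3 + 2 + 2 = 7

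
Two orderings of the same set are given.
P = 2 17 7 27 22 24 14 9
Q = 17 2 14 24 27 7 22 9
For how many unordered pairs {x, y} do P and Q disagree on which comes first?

Assign each item its position (1..8) in the first ordering, then rewrite the second ordering as that position sequence:
positions: 2→1, 17→2, 7→3, 27→4, 22→5, 24→6, 14→7, 9→8
second ordering as positions: [2, 1, 7, 6, 4, 3, 5, 8]
Discordant pairs = inversions in this position sequence.
2: 1 → 1
1: 0
7: 6, 4, 3, 5 → 4
6: 4, 3, 5 → 3
4: 3 → 1
3: 0
5: 0
8: 0
Total: 1 + 0 + 4 + 3 + 1 + 0 + 0 + 0 = 9

There are 9 disagreeing pairs.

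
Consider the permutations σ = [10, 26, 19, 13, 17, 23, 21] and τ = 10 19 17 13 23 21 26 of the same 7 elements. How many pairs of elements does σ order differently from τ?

Assign each item its position (1..7) in the first ordering, then rewrite the second ordering as that position sequence:
positions: 10→1, 26→2, 19→3, 13→4, 17→5, 23→6, 21→7
second ordering as positions: [1, 3, 5, 4, 6, 7, 2]
Discordant pairs = inversions in this position sequence.
1: 0
3: 2 → 1
5: 4, 2 → 2
4: 2 → 1
6: 2 → 1
7: 2 → 1
2: 0
Total: 0 + 1 + 2 + 1 + 1 + 1 + 0 = 6

6 discordant pairs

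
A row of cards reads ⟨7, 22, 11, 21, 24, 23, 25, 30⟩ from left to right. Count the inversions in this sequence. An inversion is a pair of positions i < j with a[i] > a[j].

There are 3 inversions.

Count, for each position, how many later elements it exceeds:
7: 0
22: 2
11: 0
21: 0
24: 1
23: 0
25: 0
30: 0
Sum: 0 + 2 + 0 + 0 + 1 + 0 + 0 + 0 = 3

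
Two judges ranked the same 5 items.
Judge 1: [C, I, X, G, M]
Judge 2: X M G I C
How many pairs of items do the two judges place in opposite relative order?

8

Assign each item its position (1..5) in the first ordering, then rewrite the second ordering as that position sequence:
positions: C→1, I→2, X→3, G→4, M→5
second ordering as positions: [3, 5, 4, 2, 1]
Discordant pairs = inversions in this position sequence.
3: 2, 1 → 2
5: 4, 2, 1 → 3
4: 2, 1 → 2
2: 1 → 1
1: 0
Total: 2 + 3 + 2 + 1 + 0 = 8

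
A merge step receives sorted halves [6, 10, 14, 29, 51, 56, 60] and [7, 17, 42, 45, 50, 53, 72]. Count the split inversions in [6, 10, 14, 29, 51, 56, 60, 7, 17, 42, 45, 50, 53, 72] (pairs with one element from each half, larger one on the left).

21 cross-inversions

Take each right-half value and tally the left-half values above it:
r = 7: 10, 14, 29, 51, 56, 60 → 6
r = 17: 29, 51, 56, 60 → 4
r = 42: 51, 56, 60 → 3
r = 45: 51, 56, 60 → 3
r = 50: 51, 56, 60 → 3
r = 53: 56, 60 → 2
r = 72: none → 0
Cross-inversions: 6 + 4 + 3 + 3 + 3 + 2 + 0 = 21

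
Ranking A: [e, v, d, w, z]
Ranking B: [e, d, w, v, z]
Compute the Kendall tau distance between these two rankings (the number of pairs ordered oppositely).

2 discordant pairs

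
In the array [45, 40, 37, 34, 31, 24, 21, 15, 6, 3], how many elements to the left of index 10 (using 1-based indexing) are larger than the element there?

9

The element at index 10 is 3.
Elements before it: 45, 40, 37, 34, 31, 24, 21, 15, 6
Those larger than 3: 45, 40, 37, 34, 31, 24, 21, 15, 6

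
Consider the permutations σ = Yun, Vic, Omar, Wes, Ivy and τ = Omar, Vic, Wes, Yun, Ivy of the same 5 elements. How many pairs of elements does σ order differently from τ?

4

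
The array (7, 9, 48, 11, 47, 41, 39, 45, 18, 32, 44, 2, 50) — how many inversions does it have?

For each element, count later entries that are smaller:
7: 1
9: 1
48: 9
11: 1
47: 7
41: 4
39: 3
45: 4
18: 1
32: 1
44: 1
2: 0
50: 0
Sum: 1 + 1 + 9 + 1 + 7 + 4 + 3 + 4 + 1 + 1 + 1 + 0 + 0 = 33

Inversions: 33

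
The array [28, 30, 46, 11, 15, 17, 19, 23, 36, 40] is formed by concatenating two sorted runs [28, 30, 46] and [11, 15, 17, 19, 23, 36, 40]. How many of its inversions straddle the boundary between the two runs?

There are 17 cross-inversions.

For each element r of the right run, count left-run elements greater than r:
r = 11: 28, 30, 46 → 3
r = 15: 28, 30, 46 → 3
r = 17: 28, 30, 46 → 3
r = 19: 28, 30, 46 → 3
r = 23: 28, 30, 46 → 3
r = 36: 46 → 1
r = 40: 46 → 1
Cross-inversions: 3 + 3 + 3 + 3 + 3 + 1 + 1 = 17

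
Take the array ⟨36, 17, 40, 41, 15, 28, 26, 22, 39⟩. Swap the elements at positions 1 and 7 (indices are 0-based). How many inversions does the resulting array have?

Inversions: 20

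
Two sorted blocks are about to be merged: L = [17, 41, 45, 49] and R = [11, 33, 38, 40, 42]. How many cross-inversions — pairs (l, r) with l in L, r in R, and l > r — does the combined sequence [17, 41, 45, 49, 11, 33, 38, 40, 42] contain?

Count, for every r in R, how many entries of L exceed r:
r = 11: 17, 41, 45, 49 → 4
r = 33: 41, 45, 49 → 3
r = 38: 41, 45, 49 → 3
r = 40: 41, 45, 49 → 3
r = 42: 45, 49 → 2
Cross-inversions: 4 + 3 + 3 + 3 + 2 = 15

15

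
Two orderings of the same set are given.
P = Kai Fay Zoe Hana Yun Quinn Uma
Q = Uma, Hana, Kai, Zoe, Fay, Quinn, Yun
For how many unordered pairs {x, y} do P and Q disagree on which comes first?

Assign each item its position (1..7) in the first ordering, then rewrite the second ordering as that position sequence:
positions: Kai→1, Fay→2, Zoe→3, Hana→4, Yun→5, Quinn→6, Uma→7
second ordering as positions: [7, 4, 1, 3, 2, 6, 5]
Discordant pairs = inversions in this position sequence.
7: 4, 1, 3, 2, 6, 5 → 6
4: 1, 3, 2 → 3
1: 0
3: 2 → 1
2: 0
6: 5 → 1
5: 0
Total: 6 + 3 + 0 + 1 + 0 + 1 + 0 = 11

Disagreeing pairs: 11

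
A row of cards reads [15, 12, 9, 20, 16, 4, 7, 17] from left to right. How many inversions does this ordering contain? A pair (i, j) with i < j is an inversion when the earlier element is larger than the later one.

15

Sweep left to right; for each value list the smaller values that follow it:
15: 4
12: 3
9: 2
20: 4
16: 2
4: 0
7: 0
17: 0
Sum: 4 + 3 + 2 + 4 + 2 + 0 + 0 + 0 = 15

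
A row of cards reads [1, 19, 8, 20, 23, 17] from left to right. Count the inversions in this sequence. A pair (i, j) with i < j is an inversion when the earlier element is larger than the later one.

Sweep left to right; for each value list the smaller values that follow it:
1 → none → 0
19 → 8, 17 → 2
8 → none → 0
20 → 17 → 1
23 → 17 → 1
17 → none → 0
Sum: 0 + 2 + 0 + 1 + 1 + 0 = 4

4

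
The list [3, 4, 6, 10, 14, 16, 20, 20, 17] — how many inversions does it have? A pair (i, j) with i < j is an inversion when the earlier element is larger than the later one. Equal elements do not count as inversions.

2 inversions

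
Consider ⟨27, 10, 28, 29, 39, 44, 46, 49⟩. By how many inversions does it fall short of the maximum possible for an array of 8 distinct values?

Maximum inversions for 8 distinct elements is C(8, 2) = 8·7/2 = 28.
Current inversions — for each element, count later smaller elements:
27: 1
10: 0
28: 0
29: 0
39: 0
44: 0
46: 0
49: 0
Current total: 1 + 0 + 0 + 0 + 0 + 0 + 0 + 0 = 1
Shortfall: 28 − 1 = 27

27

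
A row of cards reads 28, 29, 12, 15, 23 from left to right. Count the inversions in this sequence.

Inversion pairs (indices are 0-based):
(0,2): 28 > 12
(0,3): 28 > 15
(0,4): 28 > 23
(1,2): 29 > 12
(1,3): 29 > 15
(1,4): 29 > 23
That's 6 pairs.

6 out-of-order pairs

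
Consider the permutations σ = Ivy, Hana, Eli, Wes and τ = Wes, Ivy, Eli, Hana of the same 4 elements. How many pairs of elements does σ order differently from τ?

4

Assign each item its position (1..4) in the first ordering, then rewrite the second ordering as that position sequence:
positions: Ivy→1, Hana→2, Eli→3, Wes→4
second ordering as positions: [4, 1, 3, 2]
Discordant pairs = inversions in this position sequence.
4: 1, 3, 2 → 3
1: 0
3: 2 → 1
2: 0
Total: 3 + 0 + 1 + 0 = 4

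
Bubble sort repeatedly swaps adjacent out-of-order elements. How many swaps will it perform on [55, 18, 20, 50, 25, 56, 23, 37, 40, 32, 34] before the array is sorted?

25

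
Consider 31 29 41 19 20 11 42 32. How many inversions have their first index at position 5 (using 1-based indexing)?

1

The element at index 5 is 20.
Elements after it: 11, 42, 32
Those smaller than 20: 11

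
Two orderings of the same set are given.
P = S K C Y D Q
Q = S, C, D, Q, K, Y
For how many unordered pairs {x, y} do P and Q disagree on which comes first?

Assign each item its position (1..6) in the first ordering, then rewrite the second ordering as that position sequence:
positions: S→1, K→2, C→3, Y→4, D→5, Q→6
second ordering as positions: [1, 3, 5, 6, 2, 4]
Discordant pairs = inversions in this position sequence.
1: 0
3: 2 → 1
5: 2, 4 → 2
6: 2, 4 → 2
2: 0
4: 0
Total: 0 + 1 + 2 + 2 + 0 + 0 = 5

5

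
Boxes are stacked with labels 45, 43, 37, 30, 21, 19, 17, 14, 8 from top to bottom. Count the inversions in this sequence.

36 out-of-order pairs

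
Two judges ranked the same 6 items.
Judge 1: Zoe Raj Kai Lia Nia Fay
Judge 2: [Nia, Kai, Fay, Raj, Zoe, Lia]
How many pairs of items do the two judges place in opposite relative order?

10 discordant pairs

Assign each item its position (1..6) in the first ordering, then rewrite the second ordering as that position sequence:
positions: Zoe→1, Raj→2, Kai→3, Lia→4, Nia→5, Fay→6
second ordering as positions: [5, 3, 6, 2, 1, 4]
Discordant pairs = inversions in this position sequence.
5: 3, 2, 1, 4 → 4
3: 2, 1 → 2
6: 2, 1, 4 → 3
2: 1 → 1
1: 0
4: 0
Total: 4 + 2 + 3 + 1 + 0 + 0 = 10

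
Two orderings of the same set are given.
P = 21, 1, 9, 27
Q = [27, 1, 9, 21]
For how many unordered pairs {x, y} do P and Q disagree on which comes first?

Assign each item its position (1..4) in the first ordering, then rewrite the second ordering as that position sequence:
positions: 21→1, 1→2, 9→3, 27→4
second ordering as positions: [4, 2, 3, 1]
Discordant pairs = inversions in this position sequence.
4: 2, 3, 1 → 3
2: 1 → 1
3: 1 → 1
1: 0
Total: 3 + 1 + 1 + 0 = 5

Disagreeing pairs: 5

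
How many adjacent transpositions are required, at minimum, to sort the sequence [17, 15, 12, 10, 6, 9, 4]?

The minimum number of adjacent swaps to sort an array equals its inversion count, since every such swap removes exactly one inversion.
Count inversions — for each element, later elements that are smaller:
17: 15, 12, 10, 6, 9, 4 → 6
15: 12, 10, 6, 9, 4 → 5
12: 10, 6, 9, 4 → 4
10: 6, 9, 4 → 3
6: 4 → 1
9: 4 → 1
4: none → 0
Total inversions: 6 + 5 + 4 + 3 + 1 + 1 + 0 = 20

20 swaps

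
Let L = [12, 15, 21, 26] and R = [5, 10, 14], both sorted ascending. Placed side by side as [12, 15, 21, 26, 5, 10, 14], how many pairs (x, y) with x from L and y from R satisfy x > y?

Count, for every r in R, how many entries of L exceed r:
r = 5: 12, 15, 21, 26 → 4
r = 10: 12, 15, 21, 26 → 4
r = 14: 15, 21, 26 → 3
Cross-inversions: 4 + 4 + 3 = 11

11 split inversions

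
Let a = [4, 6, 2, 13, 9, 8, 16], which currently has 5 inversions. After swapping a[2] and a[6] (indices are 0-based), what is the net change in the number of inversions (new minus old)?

Positions 2 and 6 hold 2 and 16; after swapping, the array is [4, 6, 16, 13, 9, 8, 2].
Element-by-element contributions:
4 → 2 → 1
6 → 2 → 1
16 → 13, 9, 8, 2 → 4
13 → 9, 8, 2 → 3
9 → 8, 2 → 2
8 → 2 → 1
2 → none → 0
Sum: 1 + 1 + 4 + 3 + 2 + 1 + 0 = 12
Change: 12 − 5 = +7

+7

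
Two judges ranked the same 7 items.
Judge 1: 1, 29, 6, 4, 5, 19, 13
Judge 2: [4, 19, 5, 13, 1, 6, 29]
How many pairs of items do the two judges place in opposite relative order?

14 discordant pairs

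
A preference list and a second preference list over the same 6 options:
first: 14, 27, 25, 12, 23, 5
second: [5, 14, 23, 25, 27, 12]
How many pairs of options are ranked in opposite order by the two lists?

9 pairs

Assign each item its position (1..6) in the first ordering, then rewrite the second ordering as that position sequence:
positions: 14→1, 27→2, 25→3, 12→4, 23→5, 5→6
second ordering as positions: [6, 1, 5, 3, 2, 4]
Discordant pairs = inversions in this position sequence.
6: 1, 5, 3, 2, 4 → 5
1: 0
5: 3, 2, 4 → 3
3: 2 → 1
2: 0
4: 0
Total: 5 + 0 + 3 + 1 + 0 + 0 = 9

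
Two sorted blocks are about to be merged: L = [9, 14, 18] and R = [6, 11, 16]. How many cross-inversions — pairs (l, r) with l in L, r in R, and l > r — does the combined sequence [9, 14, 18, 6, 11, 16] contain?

6 cross-inversions

For each element r of the right run, count left-run elements greater than r:
r = 6: 9, 14, 18 → 3
r = 11: 14, 18 → 2
r = 16: 18 → 1
Cross-inversions: 3 + 2 + 1 = 6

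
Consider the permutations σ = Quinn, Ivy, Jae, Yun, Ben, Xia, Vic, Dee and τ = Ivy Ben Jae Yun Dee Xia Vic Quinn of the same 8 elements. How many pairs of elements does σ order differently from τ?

Assign each item its position (1..8) in the first ordering, then rewrite the second ordering as that position sequence:
positions: Quinn→1, Ivy→2, Jae→3, Yun→4, Ben→5, Xia→6, Vic→7, Dee→8
second ordering as positions: [2, 5, 3, 4, 8, 6, 7, 1]
Discordant pairs = inversions in this position sequence.
2: 1 → 1
5: 3, 4, 1 → 3
3: 1 → 1
4: 1 → 1
8: 6, 7, 1 → 3
6: 1 → 1
7: 1 → 1
1: 0
Total: 1 + 3 + 1 + 1 + 3 + 1 + 1 + 0 = 11

11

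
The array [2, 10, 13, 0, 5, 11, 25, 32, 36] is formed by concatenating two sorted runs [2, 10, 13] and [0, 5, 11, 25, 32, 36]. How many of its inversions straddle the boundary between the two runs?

Take each right-half value and tally the left-half values above it:
r = 0: 2, 10, 13 → 3
r = 5: 10, 13 → 2
r = 11: 13 → 1
r = 25: none → 0
r = 32: none → 0
r = 36: none → 0
Cross-inversions: 3 + 2 + 1 + 0 + 0 + 0 = 6

6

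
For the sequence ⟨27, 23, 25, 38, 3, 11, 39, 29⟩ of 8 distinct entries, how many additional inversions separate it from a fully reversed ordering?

16 inversions short

Maximum inversions for 8 distinct elements is C(8, 2) = 8·7/2 = 28.
Current inversions — for each element, count later smaller elements:
27: 4
23: 2
25: 2
38: 3
3: 0
11: 0
39: 1
29: 0
Current total: 4 + 2 + 2 + 3 + 0 + 0 + 1 + 0 = 12
Shortfall: 28 − 12 = 16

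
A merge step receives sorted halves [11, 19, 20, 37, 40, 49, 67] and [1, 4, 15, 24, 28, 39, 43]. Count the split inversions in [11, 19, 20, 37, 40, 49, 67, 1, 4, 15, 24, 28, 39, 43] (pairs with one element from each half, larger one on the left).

33 cross-inversions

Take each right-half value and tally the left-half values above it:
r = 1: 11, 19, 20, 37, 40, 49, 67 → 7
r = 4: 11, 19, 20, 37, 40, 49, 67 → 7
r = 15: 19, 20, 37, 40, 49, 67 → 6
r = 24: 37, 40, 49, 67 → 4
r = 28: 37, 40, 49, 67 → 4
r = 39: 40, 49, 67 → 3
r = 43: 49, 67 → 2
Cross-inversions: 7 + 7 + 6 + 4 + 4 + 3 + 2 = 33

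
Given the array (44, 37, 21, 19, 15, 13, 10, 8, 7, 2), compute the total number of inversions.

Sweep left to right; for each value list the smaller values that follow it:
44 → 37, 21, 19, 15, 13, 10, 8, 7, 2 → 9
37 → 21, 19, 15, 13, 10, 8, 7, 2 → 8
21 → 19, 15, 13, 10, 8, 7, 2 → 7
19 → 15, 13, 10, 8, 7, 2 → 6
15 → 13, 10, 8, 7, 2 → 5
13 → 10, 8, 7, 2 → 4
10 → 8, 7, 2 → 3
8 → 7, 2 → 2
7 → 2 → 1
2 → none → 0
Sum: 9 + 8 + 7 + 6 + 5 + 4 + 3 + 2 + 1 + 0 = 45

45 out-of-order pairs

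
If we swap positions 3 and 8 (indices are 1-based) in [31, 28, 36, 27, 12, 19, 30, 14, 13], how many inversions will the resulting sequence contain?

20

Positions 3 and 8 hold 36 and 14; after swapping, the array is [31, 28, 14, 27, 12, 19, 30, 36, 13].
Count, for each position, how many later elements it exceeds:
31: 7
28: 5
14: 2
27: 3
12: 0
19: 1
30: 1
36: 1
13: 0
Sum: 7 + 5 + 2 + 3 + 0 + 1 + 1 + 1 + 0 = 20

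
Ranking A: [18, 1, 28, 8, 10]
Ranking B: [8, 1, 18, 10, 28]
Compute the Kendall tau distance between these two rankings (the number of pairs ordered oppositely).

5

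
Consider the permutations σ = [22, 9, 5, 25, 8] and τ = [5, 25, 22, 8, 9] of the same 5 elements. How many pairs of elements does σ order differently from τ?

Assign each item its position (1..5) in the first ordering, then rewrite the second ordering as that position sequence:
positions: 22→1, 9→2, 5→3, 25→4, 8→5
second ordering as positions: [3, 4, 1, 5, 2]
Discordant pairs = inversions in this position sequence.
3: 1, 2 → 2
4: 1, 2 → 2
1: 0
5: 2 → 1
2: 0
Total: 2 + 2 + 0 + 1 + 0 = 5

5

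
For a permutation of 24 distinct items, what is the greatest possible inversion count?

The maximum occurs when the array is in strictly decreasing order: every one of the C(24, 2) pairs is inverted.
C(24, 2) = 24·23/2 = 276

276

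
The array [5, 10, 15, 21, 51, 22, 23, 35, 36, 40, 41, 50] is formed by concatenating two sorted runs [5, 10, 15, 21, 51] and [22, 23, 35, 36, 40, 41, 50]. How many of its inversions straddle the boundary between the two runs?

Take each right-half value and tally the left-half values above it:
r = 22: 51 → 1
r = 23: 51 → 1
r = 35: 51 → 1
r = 36: 51 → 1
r = 40: 51 → 1
r = 41: 51 → 1
r = 50: 51 → 1
Cross-inversions: 1 + 1 + 1 + 1 + 1 + 1 + 1 = 7

7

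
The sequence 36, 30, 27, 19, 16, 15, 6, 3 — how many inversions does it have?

Count, for each position, how many later elements it exceeds:
36: 7
30: 6
27: 5
19: 4
16: 3
15: 2
6: 1
3: 0
Sum: 7 + 6 + 5 + 4 + 3 + 2 + 1 + 0 = 28

28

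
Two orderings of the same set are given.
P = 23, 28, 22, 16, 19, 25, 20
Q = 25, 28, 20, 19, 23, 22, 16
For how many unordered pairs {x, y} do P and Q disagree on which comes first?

13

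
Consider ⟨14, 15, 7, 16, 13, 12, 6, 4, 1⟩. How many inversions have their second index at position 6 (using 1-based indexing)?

4 such elements

The element at index 6 is 12.
Elements before it: 14, 15, 7, 16, 13
Those larger than 12: 14, 15, 16, 13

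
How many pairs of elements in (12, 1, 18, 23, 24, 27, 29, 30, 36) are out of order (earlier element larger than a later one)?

Inversions: 1

For each element, count later entries that are smaller:
12 → 1 → 1
1 → none → 0
18 → none → 0
23 → none → 0
24 → none → 0
27 → none → 0
29 → none → 0
30 → none → 0
36 → none → 0
Sum: 1 + 0 + 0 + 0 + 0 + 0 + 0 + 0 + 0 = 1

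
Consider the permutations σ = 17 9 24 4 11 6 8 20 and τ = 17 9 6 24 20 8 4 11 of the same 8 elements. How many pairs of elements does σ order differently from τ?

8 discordant pairs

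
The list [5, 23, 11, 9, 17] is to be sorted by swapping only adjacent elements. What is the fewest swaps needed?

4 adjacent swaps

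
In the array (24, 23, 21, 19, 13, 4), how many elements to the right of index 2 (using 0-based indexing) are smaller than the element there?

3

The element at index 2 is 21.
Elements after it: 19, 13, 4
Those smaller than 21: 19, 13, 4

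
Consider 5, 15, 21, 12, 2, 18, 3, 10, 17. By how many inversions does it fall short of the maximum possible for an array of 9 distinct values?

18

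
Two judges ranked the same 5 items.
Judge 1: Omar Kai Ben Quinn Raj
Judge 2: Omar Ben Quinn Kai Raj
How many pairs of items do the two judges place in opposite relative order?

There are 2 discordant pairs.

Assign each item its position (1..5) in the first ordering, then rewrite the second ordering as that position sequence:
positions: Omar→1, Kai→2, Ben→3, Quinn→4, Raj→5
second ordering as positions: [1, 3, 4, 2, 5]
Discordant pairs = inversions in this position sequence.
1: 0
3: 2 → 1
4: 2 → 1
2: 0
5: 0
Total: 0 + 1 + 1 + 0 + 0 = 2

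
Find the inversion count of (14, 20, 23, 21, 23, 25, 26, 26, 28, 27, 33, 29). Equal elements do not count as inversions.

3

Element-by-element contributions:
14 → none → 0
20 → none → 0
23 → 21 → 1
21 → none → 0
23 → none → 0
25 → none → 0
26 → none → 0
26 → none → 0
28 → 27 → 1
27 → none → 0
33 → 29 → 1
29 → none → 0
Sum: 0 + 0 + 1 + 0 + 0 + 0 + 0 + 0 + 1 + 0 + 1 + 0 = 3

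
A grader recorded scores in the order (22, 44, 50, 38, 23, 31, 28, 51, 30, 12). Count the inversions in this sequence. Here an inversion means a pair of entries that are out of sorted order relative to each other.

Count, for each position, how many later elements it exceeds:
22 → 12 → 1
44 → 38, 23, 31, 28, 30, 12 → 6
50 → 38, 23, 31, 28, 30, 12 → 6
38 → 23, 31, 28, 30, 12 → 5
23 → 12 → 1
31 → 28, 30, 12 → 3
28 → 12 → 1
51 → 30, 12 → 2
30 → 12 → 1
12 → none → 0
Sum: 1 + 6 + 6 + 5 + 1 + 3 + 1 + 2 + 1 + 0 = 26

26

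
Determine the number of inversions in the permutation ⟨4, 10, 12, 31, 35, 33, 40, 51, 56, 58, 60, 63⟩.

Element-by-element contributions:
4 → none → 0
10 → none → 0
12 → none → 0
31 → none → 0
35 → 33 → 1
33 → none → 0
40 → none → 0
51 → none → 0
56 → none → 0
58 → none → 0
60 → none → 0
63 → none → 0
Sum: 0 + 0 + 0 + 0 + 1 + 0 + 0 + 0 + 0 + 0 + 0 + 0 = 1

1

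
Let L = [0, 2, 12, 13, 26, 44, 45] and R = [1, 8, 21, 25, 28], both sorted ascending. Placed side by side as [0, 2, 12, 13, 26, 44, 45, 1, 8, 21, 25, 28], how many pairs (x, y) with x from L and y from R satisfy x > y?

19

Take each right-half value and tally the left-half values above it:
r = 1: 2, 12, 13, 26, 44, 45 → 6
r = 8: 12, 13, 26, 44, 45 → 5
r = 21: 26, 44, 45 → 3
r = 25: 26, 44, 45 → 3
r = 28: 44, 45 → 2
Cross-inversions: 6 + 5 + 3 + 3 + 2 = 19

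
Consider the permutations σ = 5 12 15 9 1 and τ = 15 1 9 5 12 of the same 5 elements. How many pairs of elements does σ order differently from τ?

Assign each item its position (1..5) in the first ordering, then rewrite the second ordering as that position sequence:
positions: 5→1, 12→2, 15→3, 9→4, 1→5
second ordering as positions: [3, 5, 4, 1, 2]
Discordant pairs = inversions in this position sequence.
3: 1, 2 → 2
5: 4, 1, 2 → 3
4: 1, 2 → 2
1: 0
2: 0
Total: 2 + 3 + 2 + 0 + 0 = 7

Discordant pairs: 7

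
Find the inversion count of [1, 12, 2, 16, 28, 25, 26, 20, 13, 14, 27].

Sweep left to right; for each value list the smaller values that follow it:
1: 0
12: 1
2: 0
16: 2
28: 6
25: 3
26: 3
20: 2
13: 0
14: 0
27: 0
Sum: 0 + 1 + 0 + 2 + 6 + 3 + 3 + 2 + 0 + 0 + 0 = 17

17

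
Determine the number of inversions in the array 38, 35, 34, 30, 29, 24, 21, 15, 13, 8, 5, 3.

There are 66 inversions.

Element-by-element contributions:
38: 11
35: 10
34: 9
30: 8
29: 7
24: 6
21: 5
15: 4
13: 3
8: 2
5: 1
3: 0
Sum: 11 + 10 + 9 + 8 + 7 + 6 + 5 + 4 + 3 + 2 + 1 + 0 = 66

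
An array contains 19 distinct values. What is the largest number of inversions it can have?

A reversed (strictly descending) arrangement makes every pair an inversion, giving C(19, 2) inversions.
C(19, 2) = 19·18/2 = 171

171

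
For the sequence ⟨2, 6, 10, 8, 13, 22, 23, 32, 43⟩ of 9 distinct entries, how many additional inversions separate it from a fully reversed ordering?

Maximum inversions for 9 distinct elements is C(9, 2) = 9·8/2 = 36.
Current inversions — for each element, count later smaller elements:
2: 0
6: 0
10: 1
8: 0
13: 0
22: 0
23: 0
32: 0
43: 0
Current total: 0 + 0 + 1 + 0 + 0 + 0 + 0 + 0 + 0 = 1
Shortfall: 36 − 1 = 35

35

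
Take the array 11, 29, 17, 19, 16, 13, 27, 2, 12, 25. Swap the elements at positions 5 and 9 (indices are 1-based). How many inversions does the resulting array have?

Positions 5 and 9 hold 16 and 12; after swapping, the array is [11, 29, 17, 19, 12, 13, 27, 2, 16, 25].
Count, for each position, how many later elements it exceeds:
11: 1
29: 8
17: 4
19: 4
12: 1
13: 1
27: 3
2: 0
16: 0
25: 0
Sum: 1 + 8 + 4 + 4 + 1 + 1 + 3 + 0 + 0 + 0 = 22

22 inversions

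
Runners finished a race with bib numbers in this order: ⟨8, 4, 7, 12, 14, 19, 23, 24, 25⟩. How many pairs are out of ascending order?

Element-by-element contributions:
8: 2
4: 0
7: 0
12: 0
14: 0
19: 0
23: 0
24: 0
25: 0
Sum: 2 + 0 + 0 + 0 + 0 + 0 + 0 + 0 + 0 = 2

2 inversions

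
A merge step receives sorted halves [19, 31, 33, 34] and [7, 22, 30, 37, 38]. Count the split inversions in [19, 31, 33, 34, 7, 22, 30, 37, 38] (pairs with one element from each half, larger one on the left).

10 split inversions

Count, for every r in R, how many entries of L exceed r:
r = 7: 19, 31, 33, 34 → 4
r = 22: 31, 33, 34 → 3
r = 30: 31, 33, 34 → 3
r = 37: none → 0
r = 38: none → 0
Cross-inversions: 4 + 3 + 3 + 0 + 0 = 10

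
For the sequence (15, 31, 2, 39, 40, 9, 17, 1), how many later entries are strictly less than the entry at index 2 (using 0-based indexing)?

The element at index 2 is 2.
Elements after it: 39, 40, 9, 17, 1
Those smaller than 2: 1

1 such element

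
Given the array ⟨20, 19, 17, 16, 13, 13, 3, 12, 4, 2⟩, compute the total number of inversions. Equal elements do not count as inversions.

There are 42 inversions.

Sweep left to right; for each value list the smaller values that follow it:
20 → 19, 17, 16, 13, 13, 3, 12, 4, 2 → 9
19 → 17, 16, 13, 13, 3, 12, 4, 2 → 8
17 → 16, 13, 13, 3, 12, 4, 2 → 7
16 → 13, 13, 3, 12, 4, 2 → 6
13 → 3, 12, 4, 2 → 4
13 → 3, 12, 4, 2 → 4
3 → 2 → 1
12 → 4, 2 → 2
4 → 2 → 1
2 → none → 0
Sum: 9 + 8 + 7 + 6 + 4 + 4 + 1 + 2 + 1 + 0 = 42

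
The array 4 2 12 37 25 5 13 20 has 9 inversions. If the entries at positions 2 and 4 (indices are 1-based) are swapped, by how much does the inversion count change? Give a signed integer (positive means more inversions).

Positions 2 and 4 hold 2 and 37; after swapping, the array is [4, 37, 12, 2, 25, 5, 13, 20].
Count, for each position, how many later elements it exceeds:
4: 1
37: 6
12: 2
2: 0
25: 3
5: 0
13: 0
20: 0
Sum: 1 + 6 + 2 + 0 + 3 + 0 + 0 + 0 = 12
Change: 12 − 9 = +3

+3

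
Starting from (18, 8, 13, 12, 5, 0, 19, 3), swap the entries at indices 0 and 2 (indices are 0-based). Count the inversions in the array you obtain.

There are 18 inversions.

Positions 0 and 2 hold 18 and 13; after swapping, the array is [13, 8, 18, 12, 5, 0, 19, 3].
Element-by-element contributions:
13: 5
8: 3
18: 4
12: 3
5: 2
0: 0
19: 1
3: 0
Sum: 5 + 3 + 4 + 3 + 2 + 0 + 1 + 0 = 18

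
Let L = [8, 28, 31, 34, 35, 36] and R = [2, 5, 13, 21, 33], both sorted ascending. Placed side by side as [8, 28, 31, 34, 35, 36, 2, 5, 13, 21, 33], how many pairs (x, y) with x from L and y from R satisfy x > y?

Count, for every r in R, how many entries of L exceed r:
r = 2: 8, 28, 31, 34, 35, 36 → 6
r = 5: 8, 28, 31, 34, 35, 36 → 6
r = 13: 28, 31, 34, 35, 36 → 5
r = 21: 28, 31, 34, 35, 36 → 5
r = 33: 34, 35, 36 → 3
Cross-inversions: 6 + 6 + 5 + 5 + 3 = 25

25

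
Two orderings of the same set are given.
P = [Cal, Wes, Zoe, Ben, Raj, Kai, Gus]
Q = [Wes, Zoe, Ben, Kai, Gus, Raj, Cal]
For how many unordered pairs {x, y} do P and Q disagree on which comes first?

8

Assign each item its position (1..7) in the first ordering, then rewrite the second ordering as that position sequence:
positions: Cal→1, Wes→2, Zoe→3, Ben→4, Raj→5, Kai→6, Gus→7
second ordering as positions: [2, 3, 4, 6, 7, 5, 1]
Discordant pairs = inversions in this position sequence.
2: 1 → 1
3: 1 → 1
4: 1 → 1
6: 5, 1 → 2
7: 5, 1 → 2
5: 1 → 1
1: 0
Total: 1 + 1 + 1 + 2 + 2 + 1 + 0 = 8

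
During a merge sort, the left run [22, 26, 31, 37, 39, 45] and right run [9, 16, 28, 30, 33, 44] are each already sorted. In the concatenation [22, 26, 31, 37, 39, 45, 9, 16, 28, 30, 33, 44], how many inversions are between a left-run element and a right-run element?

For each element r of the right run, count left-run elements greater than r:
r = 9: 22, 26, 31, 37, 39, 45 → 6
r = 16: 22, 26, 31, 37, 39, 45 → 6
r = 28: 31, 37, 39, 45 → 4
r = 30: 31, 37, 39, 45 → 4
r = 33: 37, 39, 45 → 3
r = 44: 45 → 1
Cross-inversions: 6 + 6 + 4 + 4 + 3 + 1 = 24

24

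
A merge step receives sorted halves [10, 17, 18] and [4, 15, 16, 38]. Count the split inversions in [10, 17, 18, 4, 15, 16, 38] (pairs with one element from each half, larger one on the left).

7

Take each right-half value and tally the left-half values above it:
r = 4: 10, 17, 18 → 3
r = 15: 17, 18 → 2
r = 16: 17, 18 → 2
r = 38: none → 0
Cross-inversions: 3 + 2 + 2 + 0 = 7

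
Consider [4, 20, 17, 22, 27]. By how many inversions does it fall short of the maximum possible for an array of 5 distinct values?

9 inversions short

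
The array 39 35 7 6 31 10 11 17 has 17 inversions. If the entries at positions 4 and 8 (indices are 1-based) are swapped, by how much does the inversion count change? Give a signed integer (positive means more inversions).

+5

Positions 4 and 8 hold 6 and 17; after swapping, the array is [39, 35, 7, 17, 31, 10, 11, 6].
For each element, count later entries that are smaller:
39: 7
35: 6
7: 1
17: 3
31: 3
10: 1
11: 1
6: 0
Sum: 7 + 6 + 1 + 3 + 3 + 1 + 1 + 0 = 22
Change: 22 − 17 = +5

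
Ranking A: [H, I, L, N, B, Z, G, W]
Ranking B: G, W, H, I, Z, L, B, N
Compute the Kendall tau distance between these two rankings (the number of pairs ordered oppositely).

16

Assign each item its position (1..8) in the first ordering, then rewrite the second ordering as that position sequence:
positions: H→1, I→2, L→3, N→4, B→5, Z→6, G→7, W→8
second ordering as positions: [7, 8, 1, 2, 6, 3, 5, 4]
Discordant pairs = inversions in this position sequence.
7: 1, 2, 6, 3, 5, 4 → 6
8: 1, 2, 6, 3, 5, 4 → 6
1: 0
2: 0
6: 3, 5, 4 → 3
3: 0
5: 4 → 1
4: 0
Total: 6 + 6 + 0 + 0 + 3 + 0 + 1 + 0 = 16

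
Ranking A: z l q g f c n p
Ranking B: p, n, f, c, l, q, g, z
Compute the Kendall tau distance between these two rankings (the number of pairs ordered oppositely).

Assign each item its position (1..8) in the first ordering, then rewrite the second ordering as that position sequence:
positions: z→1, l→2, q→3, g→4, f→5, c→6, n→7, p→8
second ordering as positions: [8, 7, 5, 6, 2, 3, 4, 1]
Discordant pairs = inversions in this position sequence.
8: 7, 5, 6, 2, 3, 4, 1 → 7
7: 5, 6, 2, 3, 4, 1 → 6
5: 2, 3, 4, 1 → 4
6: 2, 3, 4, 1 → 4
2: 1 → 1
3: 1 → 1
4: 1 → 1
1: 0
Total: 7 + 6 + 4 + 4 + 1 + 1 + 1 + 0 = 24

24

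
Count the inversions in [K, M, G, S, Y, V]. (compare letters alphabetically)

3 inversions

Listing every pair i<j with a[i]>a[j] (using 0-based positions):
(0,2): K > G
(1,2): M > G
(4,5): Y > V
That's 3 pairs.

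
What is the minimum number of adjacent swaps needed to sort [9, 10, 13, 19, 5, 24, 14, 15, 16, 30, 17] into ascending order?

The minimum number of adjacent swaps to sort an array equals its inversion count, since every such swap removes exactly one inversion.
Count inversions — for each element, later elements that are smaller:
9: 5 → 1
10: 5 → 1
13: 5 → 1
19: 5, 14, 15, 16, 17 → 5
5: none → 0
24: 14, 15, 16, 17 → 4
14: none → 0
15: none → 0
16: none → 0
30: 17 → 1
17: none → 0
Total inversions: 1 + 1 + 1 + 5 + 0 + 4 + 0 + 0 + 0 + 1 + 0 = 13

13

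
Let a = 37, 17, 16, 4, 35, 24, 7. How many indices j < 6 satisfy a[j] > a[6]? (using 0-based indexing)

The element at index 6 is 7.
Elements before it: 37, 17, 16, 4, 35, 24
Those larger than 7: 37, 17, 16, 35, 24

5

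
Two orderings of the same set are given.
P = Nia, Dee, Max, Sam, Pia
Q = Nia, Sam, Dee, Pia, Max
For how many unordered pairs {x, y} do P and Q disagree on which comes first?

3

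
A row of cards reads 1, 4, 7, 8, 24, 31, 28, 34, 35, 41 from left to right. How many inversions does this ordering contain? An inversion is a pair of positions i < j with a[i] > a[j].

1 inversion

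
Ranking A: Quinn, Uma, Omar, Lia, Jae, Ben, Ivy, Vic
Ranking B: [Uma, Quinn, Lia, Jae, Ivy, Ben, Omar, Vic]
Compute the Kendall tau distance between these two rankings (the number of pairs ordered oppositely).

Assign each item its position (1..8) in the first ordering, then rewrite the second ordering as that position sequence:
positions: Quinn→1, Uma→2, Omar→3, Lia→4, Jae→5, Ben→6, Ivy→7, Vic→8
second ordering as positions: [2, 1, 4, 5, 7, 6, 3, 8]
Discordant pairs = inversions in this position sequence.
2: 1 → 1
1: 0
4: 3 → 1
5: 3 → 1
7: 6, 3 → 2
6: 3 → 1
3: 0
8: 0
Total: 1 + 0 + 1 + 1 + 2 + 1 + 0 + 0 = 6

There are 6 discordant pairs.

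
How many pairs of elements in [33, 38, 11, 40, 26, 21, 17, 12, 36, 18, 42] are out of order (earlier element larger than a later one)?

Sweep left to right; for each value list the smaller values that follow it:
33 → 11, 26, 21, 17, 12, 18 → 6
38 → 11, 26, 21, 17, 12, 36, 18 → 7
11 → none → 0
40 → 26, 21, 17, 12, 36, 18 → 6
26 → 21, 17, 12, 18 → 4
21 → 17, 12, 18 → 3
17 → 12 → 1
12 → none → 0
36 → 18 → 1
18 → none → 0
42 → none → 0
Sum: 6 + 7 + 0 + 6 + 4 + 3 + 1 + 0 + 1 + 0 + 0 = 28

28 inversions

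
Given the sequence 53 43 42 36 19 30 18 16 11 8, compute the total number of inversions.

For each element, count later entries that are smaller:
53 → 43, 42, 36, 19, 30, 18, 16, 11, 8 → 9
43 → 42, 36, 19, 30, 18, 16, 11, 8 → 8
42 → 36, 19, 30, 18, 16, 11, 8 → 7
36 → 19, 30, 18, 16, 11, 8 → 6
19 → 18, 16, 11, 8 → 4
30 → 18, 16, 11, 8 → 4
18 → 16, 11, 8 → 3
16 → 11, 8 → 2
11 → 8 → 1
8 → none → 0
Sum: 9 + 8 + 7 + 6 + 4 + 4 + 3 + 2 + 1 + 0 = 44

44 out-of-order pairs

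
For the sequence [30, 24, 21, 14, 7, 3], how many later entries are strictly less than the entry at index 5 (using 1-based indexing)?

1 such element

The element at index 5 is 7.
Elements after it: 3
Those smaller than 7: 3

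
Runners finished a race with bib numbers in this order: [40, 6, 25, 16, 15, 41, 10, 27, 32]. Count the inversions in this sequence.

16 out-of-order pairs

Element-by-element contributions:
40 → 6, 25, 16, 15, 10, 27, 32 → 7
6 → none → 0
25 → 16, 15, 10 → 3
16 → 15, 10 → 2
15 → 10 → 1
41 → 10, 27, 32 → 3
10 → none → 0
27 → none → 0
32 → none → 0
Sum: 7 + 0 + 3 + 2 + 1 + 3 + 0 + 0 + 0 = 16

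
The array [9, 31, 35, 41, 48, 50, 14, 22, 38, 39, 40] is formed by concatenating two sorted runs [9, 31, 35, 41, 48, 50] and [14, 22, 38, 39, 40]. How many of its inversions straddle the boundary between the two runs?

Count, for every r in R, how many entries of L exceed r:
r = 14: 31, 35, 41, 48, 50 → 5
r = 22: 31, 35, 41, 48, 50 → 5
r = 38: 41, 48, 50 → 3
r = 39: 41, 48, 50 → 3
r = 40: 41, 48, 50 → 3
Cross-inversions: 5 + 5 + 3 + 3 + 3 = 19

19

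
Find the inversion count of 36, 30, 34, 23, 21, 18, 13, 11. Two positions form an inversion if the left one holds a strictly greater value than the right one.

27 out-of-order pairs

For each element, count later entries that are smaller:
36 → 30, 34, 23, 21, 18, 13, 11 → 7
30 → 23, 21, 18, 13, 11 → 5
34 → 23, 21, 18, 13, 11 → 5
23 → 21, 18, 13, 11 → 4
21 → 18, 13, 11 → 3
18 → 13, 11 → 2
13 → 11 → 1
11 → none → 0
Sum: 7 + 5 + 5 + 4 + 3 + 2 + 1 + 0 = 27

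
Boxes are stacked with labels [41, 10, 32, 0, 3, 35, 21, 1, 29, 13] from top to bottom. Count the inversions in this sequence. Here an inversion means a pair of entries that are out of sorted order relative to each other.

Count, for each position, how many later elements it exceeds:
41 → 10, 32, 0, 3, 35, 21, 1, 29, 13 → 9
10 → 0, 3, 1 → 3
32 → 0, 3, 21, 1, 29, 13 → 6
0 → none → 0
3 → 1 → 1
35 → 21, 1, 29, 13 → 4
21 → 1, 13 → 2
1 → none → 0
29 → 13 → 1
13 → none → 0
Sum: 9 + 3 + 6 + 0 + 1 + 4 + 2 + 0 + 1 + 0 = 26

26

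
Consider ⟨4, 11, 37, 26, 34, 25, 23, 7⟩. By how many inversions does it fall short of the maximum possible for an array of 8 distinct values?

13

Maximum inversions for 8 distinct elements is C(8, 2) = 8·7/2 = 28.
Current inversions — for each element, count later smaller elements:
4: 0
11: 1
37: 5
26: 3
34: 3
25: 2
23: 1
7: 0
Current total: 0 + 1 + 5 + 3 + 3 + 2 + 1 + 0 = 15
Shortfall: 28 − 15 = 13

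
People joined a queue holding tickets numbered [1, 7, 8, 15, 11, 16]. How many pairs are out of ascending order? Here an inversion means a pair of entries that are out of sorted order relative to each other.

Element-by-element contributions:
1: 0
7: 0
8: 0
15: 1
11: 0
16: 0
Sum: 0 + 0 + 0 + 1 + 0 + 0 = 1

1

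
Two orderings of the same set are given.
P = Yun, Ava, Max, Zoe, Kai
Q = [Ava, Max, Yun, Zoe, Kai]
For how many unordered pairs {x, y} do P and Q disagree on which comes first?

Assign each item its position (1..5) in the first ordering, then rewrite the second ordering as that position sequence:
positions: Yun→1, Ava→2, Max→3, Zoe→4, Kai→5
second ordering as positions: [2, 3, 1, 4, 5]
Discordant pairs = inversions in this position sequence.
2: 1 → 1
3: 1 → 1
1: 0
4: 0
5: 0
Total: 1 + 1 + 0 + 0 + 0 = 2

2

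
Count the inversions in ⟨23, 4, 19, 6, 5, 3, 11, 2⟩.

For each element, count later entries that are smaller:
23: 7
4: 2
19: 5
6: 3
5: 2
3: 1
11: 1
2: 0
Sum: 7 + 2 + 5 + 3 + 2 + 1 + 1 + 0 = 21

21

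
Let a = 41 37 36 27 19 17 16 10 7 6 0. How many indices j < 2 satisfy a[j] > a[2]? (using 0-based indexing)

The element at index 2 is 36.
Elements before it: 41, 37
Those larger than 36: 41, 37

2 such elements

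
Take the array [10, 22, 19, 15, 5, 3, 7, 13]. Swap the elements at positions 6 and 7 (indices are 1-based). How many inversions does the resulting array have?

20 inversions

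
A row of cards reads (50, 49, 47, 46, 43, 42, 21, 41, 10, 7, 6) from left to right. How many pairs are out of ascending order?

Count, for each position, how many later elements it exceeds:
50 → 49, 47, 46, 43, 42, 21, 41, 10, 7, 6 → 10
49 → 47, 46, 43, 42, 21, 41, 10, 7, 6 → 9
47 → 46, 43, 42, 21, 41, 10, 7, 6 → 8
46 → 43, 42, 21, 41, 10, 7, 6 → 7
43 → 42, 21, 41, 10, 7, 6 → 6
42 → 21, 41, 10, 7, 6 → 5
21 → 10, 7, 6 → 3
41 → 10, 7, 6 → 3
10 → 7, 6 → 2
7 → 6 → 1
6 → none → 0
Sum: 10 + 9 + 8 + 7 + 6 + 5 + 3 + 3 + 2 + 1 + 0 = 54

54 inversions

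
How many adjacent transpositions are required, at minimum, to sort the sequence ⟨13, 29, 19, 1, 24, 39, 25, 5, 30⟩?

Minimum adjacent swaps = number of inversions (each swap of adjacent out-of-order elements removes one inversion and no swap can remove more).
Count inversions — for each element, later elements that are smaller:
13: 1, 5 → 2
29: 19, 1, 24, 25, 5 → 5
19: 1, 5 → 2
1: none → 0
24: 5 → 1
39: 25, 5, 30 → 3
25: 5 → 1
5: none → 0
30: none → 0
Total inversions: 2 + 5 + 2 + 0 + 1 + 3 + 1 + 0 + 0 = 14

Adjacent swaps: 14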